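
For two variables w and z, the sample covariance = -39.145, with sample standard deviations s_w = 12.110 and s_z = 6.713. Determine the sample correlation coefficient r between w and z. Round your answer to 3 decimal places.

-0.482

r = Cov(w,z) / (s_w · s_z) = -39.145 / (12.110 × 6.713)
  = -39.145 / 81.2944 ≈ -0.482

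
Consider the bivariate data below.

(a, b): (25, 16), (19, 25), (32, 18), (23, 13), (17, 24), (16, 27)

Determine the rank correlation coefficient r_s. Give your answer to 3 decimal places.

-0.714

Rank a: 5, 3, 6, 4, 2, 1
Rank b: 2, 5, 3, 1, 4, 6
d = rank(a) − rank(b): 3, -2, 3, 3, -2, -5; Σd² = 60
ρ = 1 − 6Σd² / [n(n²−1)] = 1 − 6×60 / (6×35) = 1 − 360/210 ≈ -0.714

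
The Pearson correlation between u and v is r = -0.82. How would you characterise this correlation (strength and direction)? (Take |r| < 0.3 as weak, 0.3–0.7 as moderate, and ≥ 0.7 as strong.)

r = -0.82 < 0 so the relationship is negative.
|r| = 0.82, which falls in the strong range.

strong negative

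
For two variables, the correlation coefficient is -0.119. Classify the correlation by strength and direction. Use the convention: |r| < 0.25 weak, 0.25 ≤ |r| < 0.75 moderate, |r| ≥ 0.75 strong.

weak negative

r = -0.119 < 0 so the relationship is negative.
|r| = 0.119, which falls in the weak range.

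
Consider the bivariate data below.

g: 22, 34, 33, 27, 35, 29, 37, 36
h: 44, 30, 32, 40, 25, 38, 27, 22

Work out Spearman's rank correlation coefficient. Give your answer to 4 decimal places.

Rank g: 1, 5, 4, 2, 6, 3, 8, 7
Rank h: 8, 4, 5, 7, 2, 6, 3, 1
d = rank(g) − rank(h): -7, 1, -1, -5, 4, -3, 5, 6; Σd² = 162
ρ = 1 − 6Σd² / [n(n²−1)] = 1 − 6×162 / (8×63) = 1 − 972/504 ≈ -0.9286

-0.9286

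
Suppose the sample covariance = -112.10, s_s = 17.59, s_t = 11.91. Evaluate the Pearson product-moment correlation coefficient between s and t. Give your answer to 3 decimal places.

-0.535

r = Cov(s,t) / (s_s · s_t) = -112.10 / (17.59 × 11.91)
  = -112.10 / 209.4969 ≈ -0.535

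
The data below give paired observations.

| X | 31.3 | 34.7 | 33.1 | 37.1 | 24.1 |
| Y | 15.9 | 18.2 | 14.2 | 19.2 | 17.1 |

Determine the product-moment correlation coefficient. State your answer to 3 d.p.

n = 5, ΣX = 160.3, ΣY = 84.6, ΣX² = 5236.61, ΣY² = 1446.74, ΣXY = 2723.66
nΣXY − ΣXΣY = 13618.3 − 13561.38 = 56.92
nΣX² − (ΣX)² = 26183.05 − 25696.09 = 486.96; nΣY² − (ΣY)² = 7233.7 − 7157.16 = 76.54
r = 56.92 / √(486.96 × 76.54) = 56.92 / 193.0594 ≈ 0.295

0.295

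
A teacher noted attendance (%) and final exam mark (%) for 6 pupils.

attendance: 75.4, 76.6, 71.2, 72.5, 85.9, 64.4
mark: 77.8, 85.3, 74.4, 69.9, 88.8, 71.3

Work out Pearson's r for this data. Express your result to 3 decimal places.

n = 6, Σx = 446, Σy = 467.5, Σx² = 33404.58, Σy² = 36719.43, Σxy = 34984.77
nΣxy − ΣxΣy = 209908.62 − 208505 = 1403.62
nΣx² − (Σx)² = 200427.48 − 198916 = 1511.48; nΣy² − (Σy)² = 220316.58 − 218556.25 = 1760.33
r = 1403.62 / √(1511.48 × 1760.33) = 1403.62 / 1631.1663 ≈ 0.861

0.861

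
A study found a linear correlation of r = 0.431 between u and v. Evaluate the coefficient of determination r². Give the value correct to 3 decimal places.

0.186

r² = (0.431)² = 0.186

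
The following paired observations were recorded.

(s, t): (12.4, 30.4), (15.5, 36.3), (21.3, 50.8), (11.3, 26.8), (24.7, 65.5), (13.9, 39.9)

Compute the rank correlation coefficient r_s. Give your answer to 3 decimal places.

Rank s: 2, 4, 5, 1, 6, 3
Rank t: 2, 3, 5, 1, 6, 4
d = rank(s) − rank(t): 0, 1, 0, 0, 0, -1; Σd² = 2
ρ = 1 − 6Σd² / [n(n²−1)] = 1 − 6×2 / (6×35) = 1 − 12/210 ≈ 0.943

0.943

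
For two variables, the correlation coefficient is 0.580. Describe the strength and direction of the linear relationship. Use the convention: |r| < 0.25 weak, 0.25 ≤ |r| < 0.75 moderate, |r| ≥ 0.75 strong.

r = 0.580 > 0 so the relationship is positive.
|r| = 0.580, which falls in the moderate range.

moderate positive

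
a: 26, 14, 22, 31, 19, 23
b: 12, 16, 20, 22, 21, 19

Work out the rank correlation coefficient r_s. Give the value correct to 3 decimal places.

Rank a: 5, 1, 3, 6, 2, 4
Rank b: 1, 2, 4, 6, 5, 3
d = rank(a) − rank(b): 4, -1, -1, 0, -3, 1; Σd² = 28
ρ = 1 − 6Σd² / [n(n²−1)] = 1 − 6×28 / (6×35) = 1 − 168/210 ≈ 0.200

0.200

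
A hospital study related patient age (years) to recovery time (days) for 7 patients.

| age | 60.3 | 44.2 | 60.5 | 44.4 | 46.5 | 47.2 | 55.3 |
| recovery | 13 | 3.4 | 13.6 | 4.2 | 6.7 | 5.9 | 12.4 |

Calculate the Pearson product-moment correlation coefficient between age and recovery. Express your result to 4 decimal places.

n = 7, Σx = 358.4, Σy = 59.2, Σx² = 18669.52, Σy² = 616.62, Σxy = 3219.21
nΣxy − ΣxΣy = 22534.47 − 21217.28 = 1317.19
nΣx² − (Σx)² = 130686.64 − 128450.56 = 2236.08; nΣy² − (Σy)² = 4316.34 − 3504.64 = 811.7
r = 1317.19 / √(2236.08 × 811.7) = 1317.19 / 1347.2291 ≈ 0.9777

0.9777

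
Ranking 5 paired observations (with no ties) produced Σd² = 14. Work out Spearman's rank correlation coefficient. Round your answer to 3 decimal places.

0.300

ρ = 1 − 6Σd² / [n(n²−1)] = 1 − 6×14 / (5×24)
  = 1 − 84/120 = 1 − 0.7000 ≈ 0.300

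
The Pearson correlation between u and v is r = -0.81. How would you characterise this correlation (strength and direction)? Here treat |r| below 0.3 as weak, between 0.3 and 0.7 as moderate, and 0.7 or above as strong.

strong negative

r = -0.81 < 0 so the relationship is negative.
|r| = 0.81, which falls in the strong range.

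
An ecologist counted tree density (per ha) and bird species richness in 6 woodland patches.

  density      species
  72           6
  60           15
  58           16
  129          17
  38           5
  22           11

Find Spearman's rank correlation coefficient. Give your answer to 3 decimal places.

Rank density: 5, 4, 3, 6, 2, 1
Rank species: 2, 4, 5, 6, 1, 3
d = rank(density) − rank(species): 3, 0, -2, 0, 1, -2; Σd² = 18
ρ = 1 − 6Σd² / [n(n²−1)] = 1 − 6×18 / (6×35) = 1 − 108/210 ≈ 0.486

0.486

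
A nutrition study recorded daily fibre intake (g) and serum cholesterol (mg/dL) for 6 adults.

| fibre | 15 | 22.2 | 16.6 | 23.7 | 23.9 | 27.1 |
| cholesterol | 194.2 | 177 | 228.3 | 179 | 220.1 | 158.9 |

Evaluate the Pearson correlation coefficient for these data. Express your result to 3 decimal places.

-0.558

n = 6, Σx = 128.5, Σy = 1157.5, Σx² = 2860.71, Σy² = 226897.75, Σxy = 24441.06
nΣxy − ΣxΣy = 146646.36 − 148738.75 = -2092.39
nΣx² − (Σx)² = 17164.26 − 16512.25 = 652.01; nΣy² − (Σy)² = 1361386.5 − 1339806.25 = 21580.25
r = -2092.39 / √(652.01 × 21580.25) = -2092.39 / 3751.0717 ≈ -0.558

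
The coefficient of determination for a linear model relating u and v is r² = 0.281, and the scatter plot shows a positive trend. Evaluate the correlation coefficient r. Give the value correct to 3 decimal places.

|r| = √0.281 = 0.530
The association is positive, so r = 0.530.

0.530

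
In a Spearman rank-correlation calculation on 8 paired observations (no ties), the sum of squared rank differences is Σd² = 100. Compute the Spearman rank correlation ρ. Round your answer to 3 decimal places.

-0.190

ρ = 1 − 6Σd² / [n(n²−1)] = 1 − 6×100 / (8×63)
  = 1 − 600/504 = 1 − 1.1905 ≈ -0.190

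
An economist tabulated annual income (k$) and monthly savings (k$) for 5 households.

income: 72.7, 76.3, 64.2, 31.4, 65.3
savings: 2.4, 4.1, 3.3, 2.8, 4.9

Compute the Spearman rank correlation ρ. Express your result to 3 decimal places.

Rank income: 4, 5, 2, 1, 3
Rank savings: 1, 4, 3, 2, 5
d = rank(income) − rank(savings): 3, 1, -1, -1, -2; Σd² = 16
ρ = 1 − 6Σd² / [n(n²−1)] = 1 − 6×16 / (5×24) = 1 − 96/120 ≈ 0.200

0.200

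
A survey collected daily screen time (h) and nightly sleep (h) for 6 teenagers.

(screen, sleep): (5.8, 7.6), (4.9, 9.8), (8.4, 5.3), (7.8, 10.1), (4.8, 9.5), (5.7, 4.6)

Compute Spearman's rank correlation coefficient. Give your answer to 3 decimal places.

Rank screen: 4, 2, 6, 5, 1, 3
Rank sleep: 3, 5, 2, 6, 4, 1
d = rank(screen) − rank(sleep): 1, -3, 4, -1, -3, 2; Σd² = 40
ρ = 1 − 6Σd² / [n(n²−1)] = 1 − 6×40 / (6×35) = 1 − 240/210 ≈ -0.143

-0.143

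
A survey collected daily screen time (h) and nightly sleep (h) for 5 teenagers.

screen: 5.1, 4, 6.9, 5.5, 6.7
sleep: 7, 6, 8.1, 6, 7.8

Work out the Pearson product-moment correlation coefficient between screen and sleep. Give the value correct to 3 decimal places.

n = 5, Σx = 28.2, Σy = 34.9, Σx² = 164.76, Σy² = 247.45, Σxy = 200.85
nΣxy − ΣxΣy = 1004.25 − 984.18 = 20.07
nΣx² − (Σx)² = 823.8 − 795.24 = 28.56; nΣy² − (Σy)² = 1237.25 − 1218.01 = 19.24
r = 20.07 / √(28.56 × 19.24) = 20.07 / 23.4413 ≈ 0.856

0.856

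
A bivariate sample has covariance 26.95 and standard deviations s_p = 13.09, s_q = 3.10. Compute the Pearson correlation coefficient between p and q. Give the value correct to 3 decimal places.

r = Cov(p,q) / (s_p · s_q) = 26.95 / (13.09 × 3.10)
  = 26.95 / 40.5790 ≈ 0.664

0.664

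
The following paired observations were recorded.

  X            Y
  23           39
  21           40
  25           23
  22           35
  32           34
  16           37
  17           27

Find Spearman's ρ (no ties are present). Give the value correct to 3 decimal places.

-0.321

Rank X: 5, 3, 6, 4, 7, 1, 2
Rank Y: 6, 7, 1, 4, 3, 5, 2
d = rank(X) − rank(Y): -1, -4, 5, 0, 4, -4, 0; Σd² = 74
ρ = 1 − 6Σd² / [n(n²−1)] = 1 − 6×74 / (7×48) = 1 − 444/336 ≈ -0.321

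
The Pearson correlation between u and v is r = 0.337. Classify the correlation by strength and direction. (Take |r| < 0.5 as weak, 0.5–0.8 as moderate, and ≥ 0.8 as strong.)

weak positive

r = 0.337 > 0 so the relationship is positive.
|r| = 0.337, which falls in the weak range.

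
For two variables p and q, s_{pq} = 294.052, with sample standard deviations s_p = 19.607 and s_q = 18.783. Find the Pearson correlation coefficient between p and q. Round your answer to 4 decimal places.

0.7985

r = Cov(p,q) / (s_p · s_q) = 294.052 / (19.607 × 18.783)
  = 294.052 / 368.2783 ≈ 0.7985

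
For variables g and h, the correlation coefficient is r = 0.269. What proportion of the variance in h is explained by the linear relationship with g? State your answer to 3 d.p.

r² = (0.269)² = 0.072

0.072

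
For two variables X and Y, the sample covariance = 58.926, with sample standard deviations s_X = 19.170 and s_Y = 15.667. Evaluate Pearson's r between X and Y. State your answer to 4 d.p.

0.1962

r = Cov(X,Y) / (s_X · s_Y) = 58.926 / (19.170 × 15.667)
  = 58.926 / 300.3364 ≈ 0.1962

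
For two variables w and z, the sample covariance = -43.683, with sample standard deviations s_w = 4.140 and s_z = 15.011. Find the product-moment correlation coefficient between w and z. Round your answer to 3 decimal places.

-0.703

r = Cov(w,z) / (s_w · s_z) = -43.683 / (4.140 × 15.011)
  = -43.683 / 62.1455 ≈ -0.703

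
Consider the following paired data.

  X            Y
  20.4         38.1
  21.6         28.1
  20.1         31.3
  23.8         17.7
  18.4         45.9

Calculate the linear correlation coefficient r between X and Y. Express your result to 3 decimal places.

n = 5, ΣX = 104.3, ΣY = 161.1, ΣX² = 2191.73, ΣY² = 5641.01, ΣXY = 3279.15
nΣXY − ΣXΣY = 16395.75 − 16802.73 = -406.98
nΣX² − (ΣX)² = 10958.65 − 10878.49 = 80.16; nΣY² − (ΣY)² = 28205.05 − 25953.21 = 2251.84
r = -406.98 / √(80.16 × 2251.84) = -406.98 / 424.8617 ≈ -0.958

-0.958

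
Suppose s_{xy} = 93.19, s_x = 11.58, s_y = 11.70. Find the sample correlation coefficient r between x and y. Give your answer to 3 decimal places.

0.688

r = Cov(x,y) / (s_x · s_y) = 93.19 / (11.58 × 11.70)
  = 93.19 / 135.4860 ≈ 0.688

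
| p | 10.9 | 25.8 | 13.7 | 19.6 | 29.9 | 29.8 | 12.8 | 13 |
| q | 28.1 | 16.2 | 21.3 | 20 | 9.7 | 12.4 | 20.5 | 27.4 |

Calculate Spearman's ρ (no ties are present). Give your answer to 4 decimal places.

Rank p: 1, 6, 4, 5, 8, 7, 2, 3
Rank q: 8, 3, 6, 4, 1, 2, 5, 7
d = rank(p) − rank(q): -7, 3, -2, 1, 7, 5, -3, -4; Σd² = 162
ρ = 1 − 6Σd² / [n(n²−1)] = 1 − 6×162 / (8×63) = 1 − 972/504 ≈ -0.9286

-0.9286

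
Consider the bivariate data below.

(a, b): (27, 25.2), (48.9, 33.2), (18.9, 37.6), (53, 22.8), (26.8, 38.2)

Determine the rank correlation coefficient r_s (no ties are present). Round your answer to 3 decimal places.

Rank a: 3, 4, 1, 5, 2
Rank b: 2, 3, 4, 1, 5
d = rank(a) − rank(b): 1, 1, -3, 4, -3; Σd² = 36
ρ = 1 − 6Σd² / [n(n²−1)] = 1 − 6×36 / (5×24) = 1 − 216/120 ≈ -0.800

-0.800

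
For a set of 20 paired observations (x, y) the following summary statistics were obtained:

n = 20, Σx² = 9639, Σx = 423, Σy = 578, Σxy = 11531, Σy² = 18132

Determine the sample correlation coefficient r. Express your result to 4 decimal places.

-0.6976

r = (nΣxy − ΣxΣy) / √[(nΣx² − (Σx)²)(nΣy² − (Σy)²)]
Numerator: 20×11531 − 423×578 = -13874
Denominator: √[(192780 − 178929)(362640 − 334084)] = √[13851 × 28556] = 19887.9148
r = -13874 / 19887.9148 ≈ -0.6976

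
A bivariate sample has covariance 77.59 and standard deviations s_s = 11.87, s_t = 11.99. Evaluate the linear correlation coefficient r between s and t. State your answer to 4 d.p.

r = Cov(s,t) / (s_s · s_t) = 77.59 / (11.87 × 11.99)
  = 77.59 / 142.3213 ≈ 0.5452

0.5452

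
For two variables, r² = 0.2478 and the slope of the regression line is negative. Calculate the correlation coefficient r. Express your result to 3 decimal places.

|r| = √0.2478 = 0.498
The association is negative, so r = −0.498.

-0.498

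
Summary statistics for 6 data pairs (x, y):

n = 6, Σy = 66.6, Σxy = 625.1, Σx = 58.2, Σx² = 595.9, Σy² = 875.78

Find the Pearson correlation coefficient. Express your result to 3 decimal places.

-0.320

r = (nΣxy − ΣxΣy) / √[(nΣx² − (Σx)²)(nΣy² − (Σy)²)]
Numerator: 6×625.1 − 58.2×66.6 = -125.52
Denominator: √[(3575.4 − 3387.24)(5254.68 − 4435.56)] = √[188.16 × 819.12] = 392.5884
r = -125.52 / 392.5884 ≈ -0.320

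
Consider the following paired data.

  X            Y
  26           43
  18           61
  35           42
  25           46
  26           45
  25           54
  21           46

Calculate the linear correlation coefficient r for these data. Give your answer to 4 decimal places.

n = 7, ΣX = 176, ΣY = 337, ΣX² = 4592, ΣY² = 16507, ΣXY = 8322
nΣXY − ΣXΣY = 58254 − 59312 = -1058
nΣX² − (ΣX)² = 32144 − 30976 = 1168; nΣY² − (ΣY)² = 115549 − 113569 = 1980
r = -1058 / √(1168 × 1980) = -1058 / 1520.7367 ≈ -0.6957

-0.6957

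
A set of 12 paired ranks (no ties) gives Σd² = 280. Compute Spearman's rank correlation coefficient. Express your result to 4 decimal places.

ρ = 1 − 6Σd² / [n(n²−1)] = 1 − 6×280 / (12×143)
  = 1 − 1680/1716 = 1 − 0.97902 ≈ 0.0210

0.0210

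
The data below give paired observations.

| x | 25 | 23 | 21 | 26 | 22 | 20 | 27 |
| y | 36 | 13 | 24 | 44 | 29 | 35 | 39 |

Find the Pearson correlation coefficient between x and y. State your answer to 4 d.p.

0.5085

n = 7, Σx = 164, Σy = 220, Σx² = 3884, Σy² = 7564, Σxy = 5238
nΣxy − ΣxΣy = 36666 − 36080 = 586
nΣx² − (Σx)² = 27188 − 26896 = 292; nΣy² − (Σy)² = 52948 − 48400 = 4548
r = 586 / √(292 × 4548) = 586 / 1152.3958 ≈ 0.5085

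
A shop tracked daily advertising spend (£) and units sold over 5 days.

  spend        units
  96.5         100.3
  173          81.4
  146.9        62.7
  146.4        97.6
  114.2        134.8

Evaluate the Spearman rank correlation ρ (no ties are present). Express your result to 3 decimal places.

-0.800

Rank spend: 1, 5, 4, 3, 2
Rank units: 4, 2, 1, 3, 5
d = rank(spend) − rank(units): -3, 3, 3, 0, -3; Σd² = 36
ρ = 1 − 6Σd² / [n(n²−1)] = 1 − 6×36 / (5×24) = 1 − 216/120 ≈ -0.800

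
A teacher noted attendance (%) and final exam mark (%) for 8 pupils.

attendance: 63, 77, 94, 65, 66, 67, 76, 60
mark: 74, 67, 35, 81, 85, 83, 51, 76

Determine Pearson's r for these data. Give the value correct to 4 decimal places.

-0.8924

n = 8, Σx = 568, Σy = 552, Σx² = 41180, Σy² = 40242, Σxy = 37983
nΣxy − ΣxΣy = 303864 − 313536 = -9672
nΣx² − (Σx)² = 329440 − 322624 = 6816; nΣy² − (Σy)² = 321936 − 304704 = 17232
r = -9672 / √(6816 × 17232) = -9672 / 10837.5879 ≈ -0.8924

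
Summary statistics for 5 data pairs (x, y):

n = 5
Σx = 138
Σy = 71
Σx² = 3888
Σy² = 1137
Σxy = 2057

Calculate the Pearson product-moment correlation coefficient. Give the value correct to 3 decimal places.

r = (nΣxy − ΣxΣy) / √[(nΣx² − (Σx)²)(nΣy² − (Σy)²)]
Numerator: 5×2057 − 138×71 = 487
Denominator: √[(19440 − 19044)(5685 − 5041)] = √[396 × 644] = 504.9990
r = 487 / 504.9990 ≈ 0.964

0.964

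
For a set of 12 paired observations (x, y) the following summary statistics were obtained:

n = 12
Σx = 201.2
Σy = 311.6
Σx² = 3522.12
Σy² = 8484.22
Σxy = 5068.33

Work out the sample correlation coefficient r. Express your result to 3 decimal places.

-0.646

r = (nΣxy − ΣxΣy) / √[(nΣx² − (Σx)²)(nΣy² − (Σy)²)]
Numerator: 12×5068.33 − 201.2×311.6 = -1873.96
Denominator: √[(42265.44 − 40481.44)(101810.64 − 97094.56)] = √[1784 × 4716.08] = 2900.6011
r = -1873.96 / 2900.6011 ≈ -0.646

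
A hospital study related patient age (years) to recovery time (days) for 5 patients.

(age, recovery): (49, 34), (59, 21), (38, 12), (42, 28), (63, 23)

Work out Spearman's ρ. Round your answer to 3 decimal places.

Rank age: 3, 4, 1, 2, 5
Rank recovery: 5, 2, 1, 4, 3
d = rank(age) − rank(recovery): -2, 2, 0, -2, 2; Σd² = 16
ρ = 1 − 6Σd² / [n(n²−1)] = 1 − 6×16 / (5×24) = 1 − 96/120 ≈ 0.200

0.200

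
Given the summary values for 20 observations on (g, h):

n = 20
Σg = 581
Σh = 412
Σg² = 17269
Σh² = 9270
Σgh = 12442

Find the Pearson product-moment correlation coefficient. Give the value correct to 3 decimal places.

r = (nΣgh − ΣgΣh) / √[(nΣg² − (Σg)²)(nΣh² − (Σh)²)]
Numerator: 20×12442 − 581×412 = 9468
Denominator: √[(345380 − 337561)(185400 − 169744)] = √[7819 × 15656] = 11064.0980
r = 9468 / 11064.0980 ≈ 0.856

0.856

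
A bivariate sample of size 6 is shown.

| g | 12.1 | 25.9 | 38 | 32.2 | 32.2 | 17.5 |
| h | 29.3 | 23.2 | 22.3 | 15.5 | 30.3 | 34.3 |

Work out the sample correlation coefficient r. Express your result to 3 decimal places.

-0.594

n = 6, Σg = 157.9, Σh = 154.9, Σg² = 4641.15, Σh² = 4228.85, Σgh = 3877.82
nΣgh − ΣgΣh = 23266.92 − 24458.71 = -1191.79
nΣg² − (Σg)² = 27846.9 − 24932.41 = 2914.49; nΣh² − (Σh)² = 25373.1 − 23994.01 = 1379.09
r = -1191.79 / √(2914.49 × 1379.09) = -1191.79 / 2004.8302 ≈ -0.594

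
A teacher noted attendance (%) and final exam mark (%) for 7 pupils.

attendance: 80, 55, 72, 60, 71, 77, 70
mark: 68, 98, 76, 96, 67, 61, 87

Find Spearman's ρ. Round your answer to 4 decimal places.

Rank attendance: 7, 1, 5, 2, 4, 6, 3
Rank mark: 3, 7, 4, 6, 2, 1, 5
d = rank(attendance) − rank(mark): 4, -6, 1, -4, 2, 5, -2; Σd² = 102
ρ = 1 − 6Σd² / [n(n²−1)] = 1 − 6×102 / (7×48) = 1 − 612/336 ≈ -0.8214

-0.8214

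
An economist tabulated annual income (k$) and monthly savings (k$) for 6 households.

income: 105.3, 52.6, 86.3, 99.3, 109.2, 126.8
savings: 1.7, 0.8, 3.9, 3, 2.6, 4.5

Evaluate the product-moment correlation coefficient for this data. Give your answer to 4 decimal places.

0.6728

n = 6, Σx = 579.5, Σy = 16.5, Σx² = 59165.91, Σy² = 54.75, Σxy = 1710.08
nΣxy − ΣxΣy = 10260.48 − 9561.75 = 698.73
nΣx² − (Σx)² = 354995.46 − 335820.25 = 19175.21; nΣy² − (Σy)² = 328.5 − 272.25 = 56.25
r = 698.73 / √(19175.21 × 56.25) = 698.73 / 1038.5594 ≈ 0.6728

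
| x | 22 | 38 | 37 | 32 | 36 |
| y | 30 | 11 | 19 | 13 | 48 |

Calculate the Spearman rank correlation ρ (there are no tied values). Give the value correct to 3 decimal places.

Rank x: 1, 5, 4, 2, 3
Rank y: 4, 1, 3, 2, 5
d = rank(x) − rank(y): -3, 4, 1, 0, -2; Σd² = 30
ρ = 1 − 6Σd² / [n(n²−1)] = 1 − 6×30 / (5×24) = 1 − 180/120 ≈ -0.500

-0.500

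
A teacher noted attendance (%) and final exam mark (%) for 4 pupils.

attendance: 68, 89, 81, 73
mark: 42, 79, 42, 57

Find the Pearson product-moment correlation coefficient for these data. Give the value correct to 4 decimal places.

n = 4, Σx = 311, Σy = 220, Σx² = 24435, Σy² = 13018, Σxy = 17450
nΣxy − ΣxΣy = 69800 − 68420 = 1380
nΣx² − (Σx)² = 97740 − 96721 = 1019; nΣy² − (Σy)² = 52072 − 48400 = 3672
r = 1380 / √(1019 × 3672) = 1380 / 1934.3650 ≈ 0.7134

0.7134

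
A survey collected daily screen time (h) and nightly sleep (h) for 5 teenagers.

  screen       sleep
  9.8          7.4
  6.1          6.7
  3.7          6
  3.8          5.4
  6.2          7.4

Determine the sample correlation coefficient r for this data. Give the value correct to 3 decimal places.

n = 5, Σx = 29.6, Σy = 32.9, Σx² = 199.82, Σy² = 219.57, Σxy = 201.99
nΣxy − ΣxΣy = 1009.95 − 973.84 = 36.11
nΣx² − (Σx)² = 999.1 − 876.16 = 122.94; nΣy² − (Σy)² = 1097.85 − 1082.41 = 15.44
r = 36.11 / √(122.94 × 15.44) = 36.11 / 43.5683 ≈ 0.829

0.829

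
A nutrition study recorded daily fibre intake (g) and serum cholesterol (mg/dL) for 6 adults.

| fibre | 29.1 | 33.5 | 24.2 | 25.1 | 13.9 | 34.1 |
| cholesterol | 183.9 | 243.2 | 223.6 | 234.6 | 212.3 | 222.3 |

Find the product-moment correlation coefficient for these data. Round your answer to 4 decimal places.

0.2000

n = 6, Σx = 159.9, Σy = 1319.9, Σx² = 4540.73, Σy² = 292488.15, Σxy = 35329.67
nΣxy − ΣxΣy = 211978.02 − 211052.01 = 926.01
nΣx² − (Σx)² = 27244.38 − 25568.01 = 1676.37; nΣy² − (Σy)² = 1754928.9 − 1742136.01 = 12792.89
r = 926.01 / √(1676.37 × 12792.89) = 926.01 / 4630.9413 ≈ 0.2000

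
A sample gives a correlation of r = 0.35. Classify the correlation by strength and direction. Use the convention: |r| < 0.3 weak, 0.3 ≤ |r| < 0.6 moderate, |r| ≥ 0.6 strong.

moderate positive

r = 0.35 > 0 so the relationship is positive.
|r| = 0.35, which falls in the moderate range.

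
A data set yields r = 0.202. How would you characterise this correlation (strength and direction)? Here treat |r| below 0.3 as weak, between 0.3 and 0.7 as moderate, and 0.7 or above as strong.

r = 0.202 > 0 so the relationship is positive.
|r| = 0.202, which falls in the weak range.

weak positive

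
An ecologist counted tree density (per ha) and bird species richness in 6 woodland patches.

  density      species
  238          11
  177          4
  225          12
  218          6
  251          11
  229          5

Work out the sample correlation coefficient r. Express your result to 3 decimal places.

0.699

n = 6, Σx = 1338, Σy = 49, Σx² = 301564, Σy² = 463, Σxy = 11240
nΣxy − ΣxΣy = 67440 − 65562 = 1878
nΣx² − (Σx)² = 1809384 − 1790244 = 19140; nΣy² − (Σy)² = 2778 − 2401 = 377
r = 1878 / √(19140 × 377) = 1878 / 2686.2204 ≈ 0.699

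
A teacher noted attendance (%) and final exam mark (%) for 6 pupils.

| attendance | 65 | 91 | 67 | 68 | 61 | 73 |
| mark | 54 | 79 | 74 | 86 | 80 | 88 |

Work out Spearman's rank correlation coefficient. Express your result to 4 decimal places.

Rank attendance: 2, 6, 3, 4, 1, 5
Rank mark: 1, 3, 2, 5, 4, 6
d = rank(attendance) − rank(mark): 1, 3, 1, -1, -3, -1; Σd² = 22
ρ = 1 − 6Σd² / [n(n²−1)] = 1 − 6×22 / (6×35) = 1 − 132/210 ≈ 0.3714

0.3714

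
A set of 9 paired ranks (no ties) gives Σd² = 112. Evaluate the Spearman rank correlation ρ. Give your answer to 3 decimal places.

0.067

ρ = 1 − 6Σd² / [n(n²−1)] = 1 − 6×112 / (9×80)
  = 1 − 672/720 = 1 − 0.9333 ≈ 0.067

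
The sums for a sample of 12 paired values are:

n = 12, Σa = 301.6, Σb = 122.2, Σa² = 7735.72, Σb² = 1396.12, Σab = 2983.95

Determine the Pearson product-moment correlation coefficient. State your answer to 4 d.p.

-0.5686

r = (nΣab − ΣaΣb) / √[(nΣa² − (Σa)²)(nΣb² − (Σb)²)]
Numerator: 12×2983.95 − 301.6×122.2 = -1048.12
Denominator: √[(92828.64 − 90962.56)(16753.44 − 14932.84)] = √[1866.08 × 1820.6] = 1843.1997
r = -1048.12 / 1843.1997 ≈ -0.5686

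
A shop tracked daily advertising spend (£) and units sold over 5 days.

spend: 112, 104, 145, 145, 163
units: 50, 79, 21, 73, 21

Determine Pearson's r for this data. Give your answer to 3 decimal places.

n = 5, Σx = 669, Σy = 244, Σx² = 91979, Σy² = 14952, Σxy = 30869
nΣxy − ΣxΣy = 154345 − 163236 = -8891
nΣx² − (Σx)² = 459895 − 447561 = 12334; nΣy² − (Σy)² = 74760 − 59536 = 15224
r = -8891 / √(12334 × 15224) = -8891 / 13703.0221 ≈ -0.649

-0.649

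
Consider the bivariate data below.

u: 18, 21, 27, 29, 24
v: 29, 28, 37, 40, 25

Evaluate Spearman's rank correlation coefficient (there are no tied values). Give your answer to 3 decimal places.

0.600

Rank u: 1, 2, 4, 5, 3
Rank v: 3, 2, 4, 5, 1
d = rank(u) − rank(v): -2, 0, 0, 0, 2; Σd² = 8
ρ = 1 − 6Σd² / [n(n²−1)] = 1 − 6×8 / (5×24) = 1 − 48/120 ≈ 0.600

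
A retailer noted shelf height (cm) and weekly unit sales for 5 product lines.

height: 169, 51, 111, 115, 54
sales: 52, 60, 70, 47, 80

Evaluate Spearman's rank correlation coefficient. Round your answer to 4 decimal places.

Rank height: 5, 1, 3, 4, 2
Rank sales: 2, 3, 4, 1, 5
d = rank(height) − rank(sales): 3, -2, -1, 3, -3; Σd² = 32
ρ = 1 − 6Σd² / [n(n²−1)] = 1 − 6×32 / (5×24) = 1 − 192/120 ≈ -0.6000

-0.6000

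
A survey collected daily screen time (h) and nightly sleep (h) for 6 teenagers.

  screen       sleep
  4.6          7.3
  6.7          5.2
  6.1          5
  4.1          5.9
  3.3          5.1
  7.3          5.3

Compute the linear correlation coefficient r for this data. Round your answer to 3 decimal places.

-0.318

n = 6, Σx = 32.1, Σy = 33.8, Σx² = 184.25, Σy² = 194.24, Σxy = 178.63
nΣxy − ΣxΣy = 1071.78 − 1084.98 = -13.2
nΣx² − (Σx)² = 1105.5 − 1030.41 = 75.09; nΣy² − (Σy)² = 1165.44 − 1142.44 = 23
r = -13.2 / √(75.09 × 23) = -13.2 / 41.5580 ≈ -0.318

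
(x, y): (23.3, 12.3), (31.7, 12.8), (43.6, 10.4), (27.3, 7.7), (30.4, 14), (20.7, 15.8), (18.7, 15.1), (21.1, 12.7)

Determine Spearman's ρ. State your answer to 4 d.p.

Rank x: 4, 7, 8, 5, 6, 2, 1, 3
Rank y: 3, 5, 2, 1, 6, 8, 7, 4
d = rank(x) − rank(y): 1, 2, 6, 4, 0, -6, -6, -1; Σd² = 130
ρ = 1 − 6Σd² / [n(n²−1)] = 1 − 6×130 / (8×63) = 1 − 780/504 ≈ -0.5476

-0.5476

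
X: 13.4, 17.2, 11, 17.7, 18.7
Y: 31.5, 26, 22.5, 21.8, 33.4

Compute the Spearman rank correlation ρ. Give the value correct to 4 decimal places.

Rank X: 2, 3, 1, 4, 5
Rank Y: 4, 3, 2, 1, 5
d = rank(X) − rank(Y): -2, 0, -1, 3, 0; Σd² = 14
ρ = 1 − 6Σd² / [n(n²−1)] = 1 − 6×14 / (5×24) = 1 − 84/120 ≈ 0.3000

0.3000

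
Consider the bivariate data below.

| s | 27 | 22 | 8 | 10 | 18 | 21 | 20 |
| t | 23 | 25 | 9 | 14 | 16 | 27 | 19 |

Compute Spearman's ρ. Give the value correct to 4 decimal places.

0.8571

Rank s: 7, 6, 1, 2, 3, 5, 4
Rank t: 5, 6, 1, 2, 3, 7, 4
d = rank(s) − rank(t): 2, 0, 0, 0, 0, -2, 0; Σd² = 8
ρ = 1 − 6Σd² / [n(n²−1)] = 1 − 6×8 / (7×48) = 1 − 48/336 ≈ 0.8571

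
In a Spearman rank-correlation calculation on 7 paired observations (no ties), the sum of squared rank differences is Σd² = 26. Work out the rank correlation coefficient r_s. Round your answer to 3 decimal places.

ρ = 1 − 6Σd² / [n(n²−1)] = 1 − 6×26 / (7×48)
  = 1 − 156/336 = 1 − 0.4643 ≈ 0.536

0.536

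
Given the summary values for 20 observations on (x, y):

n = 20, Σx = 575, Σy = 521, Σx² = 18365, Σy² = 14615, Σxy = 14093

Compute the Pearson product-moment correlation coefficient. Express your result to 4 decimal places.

r = (nΣxy − ΣxΣy) / √[(nΣx² − (Σx)²)(nΣy² − (Σy)²)]
Numerator: 20×14093 − 575×521 = -17715
Denominator: √[(367300 − 330625)(292300 − 271441)] = √[36675 × 20859] = 27658.7025
r = -17715 / 27658.7025 ≈ -0.6405

-0.6405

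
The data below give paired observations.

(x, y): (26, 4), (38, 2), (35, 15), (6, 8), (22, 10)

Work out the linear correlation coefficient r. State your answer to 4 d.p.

n = 5, Σx = 127, Σy = 39, Σx² = 3865, Σy² = 409, Σxy = 973
nΣxy − ΣxΣy = 4865 − 4953 = -88
nΣx² − (Σx)² = 19325 − 16129 = 3196; nΣy² − (Σy)² = 2045 − 1521 = 524
r = -88 / √(3196 × 524) = -88 / 1294.1036 ≈ -0.0680

-0.0680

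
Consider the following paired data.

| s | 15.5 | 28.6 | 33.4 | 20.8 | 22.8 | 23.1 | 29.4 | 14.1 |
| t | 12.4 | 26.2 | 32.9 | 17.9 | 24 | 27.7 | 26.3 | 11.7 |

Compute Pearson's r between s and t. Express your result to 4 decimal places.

n = 8, Σs = 187.7, Σt = 179.1, Σs² = 4723.03, Σt² = 4414.89, Σst = 4537.96
nΣst − ΣsΣt = 36303.68 − 33617.07 = 2686.61
nΣs² − (Σs)² = 37784.24 − 35231.29 = 2552.95; nΣt² − (Σt)² = 35319.12 − 32076.81 = 3242.31
r = 2686.61 / √(2552.95 × 3242.31) = 2686.61 / 2877.0567 ≈ 0.9338

0.9338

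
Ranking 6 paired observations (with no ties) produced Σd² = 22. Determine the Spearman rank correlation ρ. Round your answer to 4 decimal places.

ρ = 1 − 6Σd² / [n(n²−1)] = 1 − 6×22 / (6×35)
  = 1 − 132/210 = 1 − 0.62857 ≈ 0.3714

0.3714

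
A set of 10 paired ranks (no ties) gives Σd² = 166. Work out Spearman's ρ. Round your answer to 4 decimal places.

-0.0061

ρ = 1 − 6Σd² / [n(n²−1)] = 1 − 6×166 / (10×99)
  = 1 − 996/990 = 1 − 1.00606 ≈ -0.0061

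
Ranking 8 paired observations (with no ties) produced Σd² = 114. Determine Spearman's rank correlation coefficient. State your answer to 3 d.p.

ρ = 1 − 6Σd² / [n(n²−1)] = 1 − 6×114 / (8×63)
  = 1 − 684/504 = 1 − 1.3571 ≈ -0.357

-0.357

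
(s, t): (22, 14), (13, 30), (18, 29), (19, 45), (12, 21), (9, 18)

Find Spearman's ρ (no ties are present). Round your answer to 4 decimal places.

Rank s: 6, 3, 4, 5, 2, 1
Rank t: 1, 5, 4, 6, 3, 2
d = rank(s) − rank(t): 5, -2, 0, -1, -1, -1; Σd² = 32
ρ = 1 − 6Σd² / [n(n²−1)] = 1 − 6×32 / (6×35) = 1 − 192/210 ≈ 0.0857

0.0857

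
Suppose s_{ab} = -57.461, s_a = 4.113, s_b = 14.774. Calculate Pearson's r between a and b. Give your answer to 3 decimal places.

r = Cov(a,b) / (s_a · s_b) = -57.461 / (4.113 × 14.774)
  = -57.461 / 60.7655 ≈ -0.946

-0.946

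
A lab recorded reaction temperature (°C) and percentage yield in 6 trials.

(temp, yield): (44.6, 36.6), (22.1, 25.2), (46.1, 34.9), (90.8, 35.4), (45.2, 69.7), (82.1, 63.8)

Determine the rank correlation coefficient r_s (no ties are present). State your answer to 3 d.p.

Rank temp: 2, 1, 4, 6, 3, 5
Rank yield: 4, 1, 2, 3, 6, 5
d = rank(temp) − rank(yield): -2, 0, 2, 3, -3, 0; Σd² = 26
ρ = 1 − 6Σd² / [n(n²−1)] = 1 − 6×26 / (6×35) = 1 − 156/210 ≈ 0.257

0.257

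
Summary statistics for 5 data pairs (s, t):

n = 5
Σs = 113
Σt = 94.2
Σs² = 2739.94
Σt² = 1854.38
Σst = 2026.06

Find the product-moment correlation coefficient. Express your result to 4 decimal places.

r = (nΣst − ΣsΣt) / √[(nΣs² − (Σs)²)(nΣt² − (Σt)²)]
Numerator: 5×2026.06 − 113×94.2 = -514.3
Denominator: √[(13699.7 − 12769)(9271.9 − 8873.64)] = √[930.7 × 398.26] = 608.8190
r = -514.3 / 608.8190 ≈ -0.8448

-0.8448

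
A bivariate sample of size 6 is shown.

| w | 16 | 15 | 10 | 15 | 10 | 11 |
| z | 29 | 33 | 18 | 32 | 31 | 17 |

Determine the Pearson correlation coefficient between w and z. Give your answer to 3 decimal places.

0.622

n = 6, Σw = 77, Σz = 160, Σw² = 1027, Σz² = 4528, Σwz = 2116
nΣwz − ΣwΣz = 12696 − 12320 = 376
nΣw² − (Σw)² = 6162 − 5929 = 233; nΣz² − (Σz)² = 27168 − 25600 = 1568
r = 376 / √(233 × 1568) = 376 / 604.4369 ≈ 0.622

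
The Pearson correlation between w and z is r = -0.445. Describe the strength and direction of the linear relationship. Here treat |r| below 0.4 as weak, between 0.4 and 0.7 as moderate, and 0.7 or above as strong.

moderate negative

r = -0.445 < 0 so the relationship is negative.
|r| = 0.445, which falls in the moderate range.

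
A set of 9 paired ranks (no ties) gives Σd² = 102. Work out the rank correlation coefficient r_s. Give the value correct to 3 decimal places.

0.150

ρ = 1 − 6Σd² / [n(n²−1)] = 1 − 6×102 / (9×80)
  = 1 − 612/720 = 1 − 0.8500 ≈ 0.150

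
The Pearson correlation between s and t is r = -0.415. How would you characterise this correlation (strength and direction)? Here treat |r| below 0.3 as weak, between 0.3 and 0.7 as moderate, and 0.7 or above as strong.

moderate negative

r = -0.415 < 0 so the relationship is negative.
|r| = 0.415, which falls in the moderate range.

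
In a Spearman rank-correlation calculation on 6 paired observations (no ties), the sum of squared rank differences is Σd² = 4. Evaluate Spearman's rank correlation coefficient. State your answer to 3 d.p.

0.886

ρ = 1 − 6Σd² / [n(n²−1)] = 1 − 6×4 / (6×35)
  = 1 − 24/210 = 1 − 0.1143 ≈ 0.886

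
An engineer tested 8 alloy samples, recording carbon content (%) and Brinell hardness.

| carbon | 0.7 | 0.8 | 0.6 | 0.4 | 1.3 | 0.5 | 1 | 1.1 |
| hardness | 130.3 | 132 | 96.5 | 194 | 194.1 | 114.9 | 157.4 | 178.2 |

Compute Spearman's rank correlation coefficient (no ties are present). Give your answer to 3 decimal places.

Rank carbon: 4, 5, 3, 1, 8, 2, 6, 7
Rank hardness: 3, 4, 1, 7, 8, 2, 5, 6
d = rank(carbon) − rank(hardness): 1, 1, 2, -6, 0, 0, 1, 1; Σd² = 44
ρ = 1 − 6Σd² / [n(n²−1)] = 1 − 6×44 / (8×63) = 1 − 264/504 ≈ 0.476

0.476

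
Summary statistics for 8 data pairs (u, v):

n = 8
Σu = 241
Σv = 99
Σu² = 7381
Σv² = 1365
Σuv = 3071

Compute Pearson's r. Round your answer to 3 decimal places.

r = (nΣuv − ΣuΣv) / √[(nΣu² − (Σu)²)(nΣv² − (Σv)²)]
Numerator: 8×3071 − 241×99 = 709
Denominator: √[(59048 − 58081)(10920 − 9801)] = √[967 × 1119] = 1040.2274
r = 709 / 1040.2274 ≈ 0.682

0.682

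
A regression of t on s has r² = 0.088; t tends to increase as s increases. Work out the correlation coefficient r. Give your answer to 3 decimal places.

|r| = √0.088 = 0.297
The association is positive, so r = 0.297.

0.297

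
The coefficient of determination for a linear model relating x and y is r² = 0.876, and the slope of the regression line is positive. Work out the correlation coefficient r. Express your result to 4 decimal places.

|r| = √0.876 = 0.9359
The association is positive, so r = 0.9359.

0.9359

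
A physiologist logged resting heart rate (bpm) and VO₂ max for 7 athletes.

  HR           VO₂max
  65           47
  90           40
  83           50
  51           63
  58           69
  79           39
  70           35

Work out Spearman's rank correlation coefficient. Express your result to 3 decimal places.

Rank HR: 3, 7, 6, 1, 2, 5, 4
Rank VO₂max: 4, 3, 5, 6, 7, 2, 1
d = rank(HR) − rank(VO₂max): -1, 4, 1, -5, -5, 3, 3; Σd² = 86
ρ = 1 − 6Σd² / [n(n²−1)] = 1 − 6×86 / (7×48) = 1 − 516/336 ≈ -0.536

-0.536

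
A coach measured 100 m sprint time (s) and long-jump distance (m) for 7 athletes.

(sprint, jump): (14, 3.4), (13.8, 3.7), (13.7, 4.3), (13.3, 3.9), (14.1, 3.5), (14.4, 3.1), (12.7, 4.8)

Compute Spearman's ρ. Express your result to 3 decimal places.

Rank sprint: 5, 4, 3, 2, 6, 7, 1
Rank jump: 2, 4, 6, 5, 3, 1, 7
d = rank(sprint) − rank(jump): 3, 0, -3, -3, 3, 6, -6; Σd² = 108
ρ = 1 − 6Σd² / [n(n²−1)] = 1 − 6×108 / (7×48) = 1 − 648/336 ≈ -0.929

-0.929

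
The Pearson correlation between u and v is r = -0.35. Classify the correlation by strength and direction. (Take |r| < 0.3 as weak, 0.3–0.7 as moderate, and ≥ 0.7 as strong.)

r = -0.35 < 0 so the relationship is negative.
|r| = 0.35, which falls in the moderate range.

moderate negative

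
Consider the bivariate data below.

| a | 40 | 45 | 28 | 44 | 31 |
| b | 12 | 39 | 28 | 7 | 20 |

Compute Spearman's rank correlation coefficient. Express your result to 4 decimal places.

Rank a: 3, 5, 1, 4, 2
Rank b: 2, 5, 4, 1, 3
d = rank(a) − rank(b): 1, 0, -3, 3, -1; Σd² = 20
ρ = 1 − 6Σd² / [n(n²−1)] = 1 − 6×20 / (5×24) = 1 − 120/120 ≈ 0.0000

0.0000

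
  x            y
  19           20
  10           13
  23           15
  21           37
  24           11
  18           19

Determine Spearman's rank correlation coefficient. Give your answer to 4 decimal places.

Rank x: 3, 1, 5, 4, 6, 2
Rank y: 5, 2, 3, 6, 1, 4
d = rank(x) − rank(y): -2, -1, 2, -2, 5, -2; Σd² = 42
ρ = 1 − 6Σd² / [n(n²−1)] = 1 − 6×42 / (6×35) = 1 − 252/210 ≈ -0.2000

-0.2000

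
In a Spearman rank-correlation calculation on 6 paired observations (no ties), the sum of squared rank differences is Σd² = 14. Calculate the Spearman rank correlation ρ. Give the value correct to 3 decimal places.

0.600

ρ = 1 − 6Σd² / [n(n²−1)] = 1 − 6×14 / (6×35)
  = 1 − 84/210 = 1 − 0.4000 ≈ 0.600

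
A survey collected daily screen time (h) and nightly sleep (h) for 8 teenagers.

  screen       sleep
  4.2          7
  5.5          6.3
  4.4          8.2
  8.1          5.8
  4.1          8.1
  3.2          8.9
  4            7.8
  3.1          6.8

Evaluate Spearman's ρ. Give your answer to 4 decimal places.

-0.4762

Rank screen: 5, 7, 6, 8, 4, 2, 3, 1
Rank sleep: 4, 2, 7, 1, 6, 8, 5, 3
d = rank(screen) − rank(sleep): 1, 5, -1, 7, -2, -6, -2, -2; Σd² = 124
ρ = 1 − 6Σd² / [n(n²−1)] = 1 − 6×124 / (8×63) = 1 − 744/504 ≈ -0.4762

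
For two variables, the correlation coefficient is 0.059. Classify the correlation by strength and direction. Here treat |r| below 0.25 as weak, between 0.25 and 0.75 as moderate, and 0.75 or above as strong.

r = 0.059 > 0 so the relationship is positive.
|r| = 0.059, which falls in the weak range.

weak positive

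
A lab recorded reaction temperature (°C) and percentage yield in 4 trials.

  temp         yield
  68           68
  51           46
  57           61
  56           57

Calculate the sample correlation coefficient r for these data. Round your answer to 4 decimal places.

0.9253

n = 4, Σx = 232, Σy = 232, Σx² = 13610, Σy² = 13710, Σxy = 13639
nΣxy − ΣxΣy = 54556 − 53824 = 732
nΣx² − (Σx)² = 54440 − 53824 = 616; nΣy² − (Σy)² = 54840 − 53824 = 1016
r = 732 / √(616 × 1016) = 732 / 791.1106 ≈ 0.9253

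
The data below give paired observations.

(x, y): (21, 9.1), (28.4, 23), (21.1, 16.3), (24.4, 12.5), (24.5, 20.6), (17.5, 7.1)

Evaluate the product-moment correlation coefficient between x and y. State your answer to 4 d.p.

0.8438

n = 6, Σx = 136.9, Σy = 88.6, Σx² = 3194.63, Σy² = 1508.52, Σxy = 2122.18
nΣxy − ΣxΣy = 12733.08 − 12129.34 = 603.74
nΣx² − (Σx)² = 19167.78 − 18741.61 = 426.17; nΣy² − (Σy)² = 9051.12 − 7849.96 = 1201.16
r = 603.74 / √(426.17 × 1201.16) = 603.74 / 715.4707 ≈ 0.8438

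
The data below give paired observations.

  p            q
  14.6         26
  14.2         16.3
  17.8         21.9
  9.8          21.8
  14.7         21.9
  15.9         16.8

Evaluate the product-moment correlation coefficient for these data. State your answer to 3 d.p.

-0.095

n = 6, Σp = 87, Σq = 124.7, Σp² = 1296.58, Σq² = 2658.39, Σpq = 1803.57
nΣpq − ΣpΣq = 10821.42 − 10848.9 = -27.48
nΣp² − (Σp)² = 7779.48 − 7569 = 210.48; nΣq² − (Σq)² = 15950.34 − 15550.09 = 400.25
r = -27.48 / √(210.48 × 400.25) = -27.48 / 290.2492 ≈ -0.095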